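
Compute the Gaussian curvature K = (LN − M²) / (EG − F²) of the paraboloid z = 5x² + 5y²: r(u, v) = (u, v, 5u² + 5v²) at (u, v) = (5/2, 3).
K = 25/582169

Coefficients of the first fundamental form: E = 100*u^2 + 1, F = 100*u*v, G = 100*v^2 + 1.
Coefficients of the second fundamental form: L = 10/sqrt(100*u^2 + 100*v^2 + 1), M = 0, N = 10/sqrt(100*u^2 + 100*v^2 + 1).
Assemble K = (LN − M²)/(EG − F²) = 100/(10000*u^4 + 20000*u^2*v^2 + 200*u^2 + 10000*v^4 + 200*v^2 + 1). At (u, v) = (5/2, 3): K = 25/582169.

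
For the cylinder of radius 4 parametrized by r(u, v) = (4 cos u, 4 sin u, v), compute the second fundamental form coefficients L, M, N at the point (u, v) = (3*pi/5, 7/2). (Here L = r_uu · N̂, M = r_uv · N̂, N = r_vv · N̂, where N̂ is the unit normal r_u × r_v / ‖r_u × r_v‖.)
L = -4;  M = 0;  N = 0

Compute the unit normal N̂(u, v) = (cos(u), sin(u), 0), and the second partials r_uu, r_uv, r_vv. Take dot products:
  L(u, v) = r_uu · N̂ = -4,
  M(u, v) = r_uv · N̂ = 0,
  N(u, v) = r_vv · N̂ = 0.
Evaluating at (u, v) = (3*pi/5, 7/2):
  L = -4, M = 0, N = 0.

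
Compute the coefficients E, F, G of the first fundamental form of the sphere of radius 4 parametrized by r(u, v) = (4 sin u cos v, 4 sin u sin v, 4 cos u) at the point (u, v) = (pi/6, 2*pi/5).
E = 16;  F = 0;  G = 4

Partials: r_u = (4*cos(u)*cos(v), 4*sin(v)*cos(u), -4*sin(u)), r_v = (-4*sin(u)*sin(v), 4*sin(u)*cos(v), 0). As functions of (u, v):
  E = r_u · r_u = 16,
  F = r_u · r_v = 0,
  G = r_v · r_v = 16*sin(u)^2.
Evaluating at (u, v) = (pi/6, 2*pi/5): E = 16, F = 0, G = 4.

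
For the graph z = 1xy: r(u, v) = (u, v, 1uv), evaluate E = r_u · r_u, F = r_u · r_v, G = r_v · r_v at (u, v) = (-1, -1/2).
E = 5/4;  F = 1/2;  G = 2

Partials: r_u = (1, 0, v), r_v = (0, 1, u). As functions of (u, v):
  E = r_u · r_u = v^2 + 1,
  F = r_u · r_v = u*v,
  G = r_v · r_v = u^2 + 1.
Evaluating at (u, v) = (-1, -1/2): E = 5/4, F = 1/2, G = 2.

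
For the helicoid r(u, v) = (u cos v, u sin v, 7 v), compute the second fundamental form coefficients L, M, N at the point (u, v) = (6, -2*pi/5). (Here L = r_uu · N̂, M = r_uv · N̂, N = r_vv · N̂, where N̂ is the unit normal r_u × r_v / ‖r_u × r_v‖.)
L = 0;  M = -7*sqrt(85)/85;  N = 0

Compute the unit normal N̂(u, v) = (7*sin(v)/sqrt(u^2 + 49), -7*cos(v)/sqrt(u^2 + 49), u/sqrt(u^2 + 49)), and the second partials r_uu, r_uv, r_vv. Take dot products:
  L(u, v) = r_uu · N̂ = 0,
  M(u, v) = r_uv · N̂ = -7/sqrt(u^2 + 49),
  N(u, v) = r_vv · N̂ = 0.
Evaluating at (u, v) = (6, -2*pi/5):
  L = 0, M = -7*sqrt(85)/85, N = 0.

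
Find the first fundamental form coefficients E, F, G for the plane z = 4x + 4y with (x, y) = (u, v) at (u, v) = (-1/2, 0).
E = 17;  F = 16;  G = 17

Partials: r_u = (1, 0, 4), r_v = (0, 1, 4). As functions of (u, v):
  E = r_u · r_u = 17,
  F = r_u · r_v = 16,
  G = r_v · r_v = 17.
Evaluating at (u, v) = (-1/2, 0): E = 17, F = 16, G = 17.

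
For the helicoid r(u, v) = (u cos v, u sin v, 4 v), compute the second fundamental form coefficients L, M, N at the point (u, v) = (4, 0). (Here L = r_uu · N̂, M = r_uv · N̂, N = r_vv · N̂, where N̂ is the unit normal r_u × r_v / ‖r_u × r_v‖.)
L = 0;  M = -sqrt(2)/2;  N = 0

Compute the unit normal N̂(u, v) = (4*sin(v)/sqrt(u^2 + 16), -4*cos(v)/sqrt(u^2 + 16), u/sqrt(u^2 + 16)), and the second partials r_uu, r_uv, r_vv. Take dot products:
  L(u, v) = r_uu · N̂ = 0,
  M(u, v) = r_uv · N̂ = -4/sqrt(u^2 + 16),
  N(u, v) = r_vv · N̂ = 0.
Evaluating at (u, v) = (4, 0):
  L = 0, M = -sqrt(2)/2, N = 0.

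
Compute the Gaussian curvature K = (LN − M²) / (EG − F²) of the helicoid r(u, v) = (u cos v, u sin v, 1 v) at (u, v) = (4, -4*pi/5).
K = -1/289

Coefficients of the first fundamental form: E = 1, F = 0, G = u^2 + 1.
Coefficients of the second fundamental form: L = 0, M = -1/sqrt(u^2 + 1), N = 0.
Assemble K = (LN − M²)/(EG − F²) = -1/(u^2 + 1)^2. At (u, v) = (4, -4*pi/5): K = -1/289.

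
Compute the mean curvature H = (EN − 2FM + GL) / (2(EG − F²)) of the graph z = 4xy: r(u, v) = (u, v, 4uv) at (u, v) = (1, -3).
H = 192*sqrt(161)/25921

With E = 16*v^2 + 1, F = 16*u*v, G = 16*u^2 + 1, L = 0, M = 4/sqrt(16*u^2 + 16*v^2 + 1), N = 0, assemble
  H = (EN − 2FM + GL) / (2(EG − F²)) = -64*u*v/(16*u^2 + 16*v^2 + 1)^(3/2).
At (u, v) = (1, -3): H = 192*sqrt(161)/25921.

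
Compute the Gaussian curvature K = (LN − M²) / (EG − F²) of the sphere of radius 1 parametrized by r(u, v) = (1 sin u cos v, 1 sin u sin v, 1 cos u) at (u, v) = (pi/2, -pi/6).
K = 1

Coefficients of the first fundamental form: E = 1, F = 0, G = sin(u)^2.
Coefficients of the second fundamental form: L = -sin(u)/Abs(sin(u)), M = 0, N = -sin(u)^3/Abs(sin(u)).
Assemble K = (LN − M²)/(EG − F²) = 1. At (u, v) = (pi/2, -pi/6): K = 1.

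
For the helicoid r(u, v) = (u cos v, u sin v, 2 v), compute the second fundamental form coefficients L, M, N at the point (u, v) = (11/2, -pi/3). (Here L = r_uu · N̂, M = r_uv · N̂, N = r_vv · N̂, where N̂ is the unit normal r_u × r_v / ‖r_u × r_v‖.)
L = 0;  M = -4*sqrt(137)/137;  N = 0

Compute the unit normal N̂(u, v) = (2*sin(v)/sqrt(u^2 + 4), -2*cos(v)/sqrt(u^2 + 4), u/sqrt(u^2 + 4)), and the second partials r_uu, r_uv, r_vv. Take dot products:
  L(u, v) = r_uu · N̂ = 0,
  M(u, v) = r_uv · N̂ = -2/sqrt(u^2 + 4),
  N(u, v) = r_vv · N̂ = 0.
Evaluating at (u, v) = (11/2, -pi/3):
  L = 0, M = -4*sqrt(137)/137, N = 0.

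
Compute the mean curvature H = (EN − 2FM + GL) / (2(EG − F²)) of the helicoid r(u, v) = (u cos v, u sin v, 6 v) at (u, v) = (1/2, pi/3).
H = 0

With E = 1, F = 0, G = u^2 + 36, L = 0, M = -6/sqrt(u^2 + 36), N = 0, assemble
  H = (EN − 2FM + GL) / (2(EG − F²)) = 0.
At (u, v) = (1/2, pi/3): H = 0.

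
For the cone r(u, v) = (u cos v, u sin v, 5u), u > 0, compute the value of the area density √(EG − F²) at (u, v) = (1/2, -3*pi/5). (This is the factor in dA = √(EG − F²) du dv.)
√(EG − F²)|_{(1/2, -3*pi/5)} = sqrt(26)/2

E = 26, F = 0, G = u^2, so EG − F² = 26*u^2. Taking the positive square root: √(EG − F²) = sqrt(26)*Abs(u). At (u, v) = (1/2, -3*pi/5): sqrt(26)/2.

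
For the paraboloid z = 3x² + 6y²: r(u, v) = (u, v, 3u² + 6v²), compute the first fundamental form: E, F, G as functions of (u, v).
E = 36*u^2 + 1;  F = 72*u*v;  G = 144*v^2 + 1

Compute partials: r_u = (1, 0, 6*u), r_v = (0, 1, 12*v). Then
  E = r_u · r_u = 36*u^2 + 1,
  F = r_u · r_v = 72*u*v,
  G = r_v · r_v = 144*v^2 + 1.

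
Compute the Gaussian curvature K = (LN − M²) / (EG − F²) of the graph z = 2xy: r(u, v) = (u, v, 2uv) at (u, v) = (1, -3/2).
K = -1/49

Coefficients of the first fundamental form: E = 4*v^2 + 1, F = 4*u*v, G = 4*u^2 + 1.
Coefficients of the second fundamental form: L = 0, M = 2/sqrt(4*u^2 + 4*v^2 + 1), N = 0.
Assemble K = (LN − M²)/(EG − F²) = -4/(16*u^4 + 32*u^2*v^2 + 8*u^2 + 16*v^4 + 8*v^2 + 1). At (u, v) = (1, -3/2): K = -1/49.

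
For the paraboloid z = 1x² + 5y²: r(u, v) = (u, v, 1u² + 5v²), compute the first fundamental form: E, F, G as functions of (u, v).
E = 4*u^2 + 1;  F = 20*u*v;  G = 100*v^2 + 1

Compute partials: r_u = (1, 0, 2*u), r_v = (0, 1, 10*v). Then
  E = r_u · r_u = 4*u^2 + 1,
  F = r_u · r_v = 20*u*v,
  G = r_v · r_v = 100*v^2 + 1.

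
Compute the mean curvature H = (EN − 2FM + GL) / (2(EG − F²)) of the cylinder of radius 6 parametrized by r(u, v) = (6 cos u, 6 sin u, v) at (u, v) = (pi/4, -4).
H = -1/12

With E = 36, F = 0, G = 1, L = -6, M = 0, N = 0, assemble
  H = (EN − 2FM + GL) / (2(EG − F²)) = -1/12.
At (u, v) = (pi/4, -4): H = -1/12.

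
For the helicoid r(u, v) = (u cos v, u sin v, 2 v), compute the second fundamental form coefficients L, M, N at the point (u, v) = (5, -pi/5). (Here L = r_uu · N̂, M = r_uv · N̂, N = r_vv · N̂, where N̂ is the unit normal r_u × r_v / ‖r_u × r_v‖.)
L = 0;  M = -2*sqrt(29)/29;  N = 0

Compute the unit normal N̂(u, v) = (2*sin(v)/sqrt(u^2 + 4), -2*cos(v)/sqrt(u^2 + 4), u/sqrt(u^2 + 4)), and the second partials r_uu, r_uv, r_vv. Take dot products:
  L(u, v) = r_uu · N̂ = 0,
  M(u, v) = r_uv · N̂ = -2/sqrt(u^2 + 4),
  N(u, v) = r_vv · N̂ = 0.
Evaluating at (u, v) = (5, -pi/5):
  L = 0, M = -2*sqrt(29)/29, N = 0.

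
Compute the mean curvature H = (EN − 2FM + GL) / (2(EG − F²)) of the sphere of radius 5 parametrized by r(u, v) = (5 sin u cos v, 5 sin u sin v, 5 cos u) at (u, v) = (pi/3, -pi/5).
H = -1/5

With E = 25, F = 0, G = 25*sin(u)^2, L = -5*sin(u)/Abs(sin(u)), M = 0, N = -5*sin(u)^3/Abs(sin(u)), assemble
  H = (EN − 2FM + GL) / (2(EG − F²)) = -sin(u)/(5*Abs(sin(u))).
At (u, v) = (pi/3, -pi/5): H = -1/5.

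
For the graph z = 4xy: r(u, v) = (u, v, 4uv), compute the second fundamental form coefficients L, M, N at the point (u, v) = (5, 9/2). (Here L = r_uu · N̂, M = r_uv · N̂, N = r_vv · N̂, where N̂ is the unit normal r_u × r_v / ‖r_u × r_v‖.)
L = 0;  M = 4*sqrt(29)/145;  N = 0

Compute the unit normal N̂(u, v) = (-4*v/sqrt(16*u^2 + 16*v^2 + 1), -4*u/sqrt(16*u^2 + 16*v^2 + 1), 1/sqrt(16*u^2 + 16*v^2 + 1)), and the second partials r_uu, r_uv, r_vv. Take dot products:
  L(u, v) = r_uu · N̂ = 0,
  M(u, v) = r_uv · N̂ = 4/sqrt(16*u^2 + 16*v^2 + 1),
  N(u, v) = r_vv · N̂ = 0.
Evaluating at (u, v) = (5, 9/2):
  L = 0, M = 4*sqrt(29)/145, N = 0.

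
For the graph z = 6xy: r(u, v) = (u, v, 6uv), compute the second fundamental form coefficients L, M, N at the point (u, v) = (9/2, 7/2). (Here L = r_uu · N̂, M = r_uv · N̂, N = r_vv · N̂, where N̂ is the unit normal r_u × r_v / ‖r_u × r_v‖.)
L = 0;  M = 6*sqrt(1171)/1171;  N = 0

Compute the unit normal N̂(u, v) = (-6*v/sqrt(36*u^2 + 36*v^2 + 1), -6*u/sqrt(36*u^2 + 36*v^2 + 1), 1/sqrt(36*u^2 + 36*v^2 + 1)), and the second partials r_uu, r_uv, r_vv. Take dot products:
  L(u, v) = r_uu · N̂ = 0,
  M(u, v) = r_uv · N̂ = 6/sqrt(36*u^2 + 36*v^2 + 1),
  N(u, v) = r_vv · N̂ = 0.
Evaluating at (u, v) = (9/2, 7/2):
  L = 0, M = 6*sqrt(1171)/1171, N = 0.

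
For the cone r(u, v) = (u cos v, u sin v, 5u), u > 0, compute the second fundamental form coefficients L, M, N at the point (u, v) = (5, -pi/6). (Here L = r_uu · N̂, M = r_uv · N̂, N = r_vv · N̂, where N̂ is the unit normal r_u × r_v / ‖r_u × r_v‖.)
L = 0;  M = 0;  N = 25*sqrt(26)/26

Compute the unit normal N̂(u, v) = (-5*sqrt(26)*u*cos(v)/(26*Abs(u)), -5*sqrt(26)*u*sin(v)/(26*Abs(u)), sqrt(26)*u/(26*Abs(u))), and the second partials r_uu, r_uv, r_vv. Take dot products:
  L(u, v) = r_uu · N̂ = 0,
  M(u, v) = r_uv · N̂ = 0,
  N(u, v) = r_vv · N̂ = 5*sqrt(26)*u^2/(26*Abs(u)).
Evaluating at (u, v) = (5, -pi/6):
  L = 0, M = 0, N = 25*sqrt(26)/26.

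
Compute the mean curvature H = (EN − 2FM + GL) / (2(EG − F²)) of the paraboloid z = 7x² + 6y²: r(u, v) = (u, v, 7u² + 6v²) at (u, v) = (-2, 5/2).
H = 11017*sqrt(1685)/2839225

With E = 196*u^2 + 1, F = 168*u*v, G = 144*v^2 + 1, L = 14/sqrt(196*u^2 + 144*v^2 + 1), M = 0, N = 12/sqrt(196*u^2 + 144*v^2 + 1), assemble
  H = (EN − 2FM + GL) / (2(EG − F²)) = (1176*u^2 + 1008*v^2 + 13)/(196*u^2 + 144*v^2 + 1)^(3/2).
At (u, v) = (-2, 5/2): H = 11017*sqrt(1685)/2839225.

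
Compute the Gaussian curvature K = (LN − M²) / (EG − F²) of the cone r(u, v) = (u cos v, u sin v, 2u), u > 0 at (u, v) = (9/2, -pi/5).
K = 0

Coefficients of the first fundamental form: E = 5, F = 0, G = u^2.
Coefficients of the second fundamental form: L = 0, M = 0, N = 2*sqrt(5)*u^2/(5*Abs(u)).
Assemble K = (LN − M²)/(EG − F²) = 0. At (u, v) = (9/2, -pi/5): K = 0.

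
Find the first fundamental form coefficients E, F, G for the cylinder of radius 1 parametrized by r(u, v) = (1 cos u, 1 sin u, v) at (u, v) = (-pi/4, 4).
E = 1;  F = 0;  G = 1

Partials: r_u = (-sin(u), cos(u), 0), r_v = (0, 0, 1). As functions of (u, v):
  E = r_u · r_u = 1,
  F = r_u · r_v = 0,
  G = r_v · r_v = 1.
Evaluating at (u, v) = (-pi/4, 4): E = 1, F = 0, G = 1.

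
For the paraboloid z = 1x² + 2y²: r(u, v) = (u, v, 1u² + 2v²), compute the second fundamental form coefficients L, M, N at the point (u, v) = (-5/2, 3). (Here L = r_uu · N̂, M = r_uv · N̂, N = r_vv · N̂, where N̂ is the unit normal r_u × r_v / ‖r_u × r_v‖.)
L = sqrt(170)/85;  M = 0;  N = 2*sqrt(170)/85

Compute the unit normal N̂(u, v) = (-2*u/sqrt(4*u^2 + 16*v^2 + 1), -4*v/sqrt(4*u^2 + 16*v^2 + 1), 1/sqrt(4*u^2 + 16*v^2 + 1)), and the second partials r_uu, r_uv, r_vv. Take dot products:
  L(u, v) = r_uu · N̂ = 2/sqrt(4*u^2 + 16*v^2 + 1),
  M(u, v) = r_uv · N̂ = 0,
  N(u, v) = r_vv · N̂ = 4/sqrt(4*u^2 + 16*v^2 + 1).
Evaluating at (u, v) = (-5/2, 3):
  L = sqrt(170)/85, M = 0, N = 2*sqrt(170)/85.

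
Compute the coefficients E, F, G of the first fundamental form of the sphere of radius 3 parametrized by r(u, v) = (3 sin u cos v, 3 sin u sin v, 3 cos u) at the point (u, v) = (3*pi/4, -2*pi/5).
E = 9;  F = 0;  G = 9/2

Partials: r_u = (3*cos(u)*cos(v), 3*sin(v)*cos(u), -3*sin(u)), r_v = (-3*sin(u)*sin(v), 3*sin(u)*cos(v), 0). As functions of (u, v):
  E = r_u · r_u = 9,
  F = r_u · r_v = 0,
  G = r_v · r_v = 9*sin(u)^2.
Evaluating at (u, v) = (3*pi/4, -2*pi/5): E = 9, F = 0, G = 9/2.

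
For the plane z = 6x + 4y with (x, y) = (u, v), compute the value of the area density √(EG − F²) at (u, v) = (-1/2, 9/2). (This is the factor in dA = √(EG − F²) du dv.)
√(EG − F²)|_{(-1/2, 9/2)} = sqrt(53)

E = 37, F = 24, G = 17, so EG − F² = 53. Taking the positive square root: √(EG − F²) = sqrt(53). At (u, v) = (-1/2, 9/2): sqrt(53).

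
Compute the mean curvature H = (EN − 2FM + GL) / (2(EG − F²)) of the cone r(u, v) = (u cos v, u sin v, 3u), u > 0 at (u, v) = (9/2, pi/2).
H = sqrt(10)/30

With E = 10, F = 0, G = u^2, L = 0, M = 0, N = 3*sqrt(10)*u^2/(10*Abs(u)), assemble
  H = (EN − 2FM + GL) / (2(EG − F²)) = 3*sqrt(10)/(20*Abs(u)).
At (u, v) = (9/2, pi/2): H = sqrt(10)/30.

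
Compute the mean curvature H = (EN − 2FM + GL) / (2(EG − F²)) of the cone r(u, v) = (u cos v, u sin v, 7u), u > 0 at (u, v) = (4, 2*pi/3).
H = 7*sqrt(2)/80

With E = 50, F = 0, G = u^2, L = 0, M = 0, N = 7*sqrt(2)*u^2/(10*Abs(u)), assemble
  H = (EN − 2FM + GL) / (2(EG − F²)) = 7*sqrt(2)/(20*Abs(u)).
At (u, v) = (4, 2*pi/3): H = 7*sqrt(2)/80.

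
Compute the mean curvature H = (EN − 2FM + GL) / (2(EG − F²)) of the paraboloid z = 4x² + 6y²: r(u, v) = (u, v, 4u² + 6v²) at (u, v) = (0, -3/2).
H = 1306*sqrt(13)/21125

With E = 64*u^2 + 1, F = 96*u*v, G = 144*v^2 + 1, L = 8/sqrt(64*u^2 + 144*v^2 + 1), M = 0, N = 12/sqrt(64*u^2 + 144*v^2 + 1), assemble
  H = (EN − 2FM + GL) / (2(EG − F²)) = 2*(192*u^2 + 288*v^2 + 5)/(64*u^2 + 144*v^2 + 1)^(3/2).
At (u, v) = (0, -3/2): H = 1306*sqrt(13)/21125.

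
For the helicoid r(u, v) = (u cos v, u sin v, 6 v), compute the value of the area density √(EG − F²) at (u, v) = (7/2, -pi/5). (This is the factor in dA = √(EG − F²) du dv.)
√(EG − F²)|_{(7/2, -pi/5)} = sqrt(193)/2

E = 1, F = 0, G = u^2 + 36, so EG − F² = u^2 + 36. Taking the positive square root: √(EG − F²) = sqrt(u^2 + 36). At (u, v) = (7/2, -pi/5): sqrt(193)/2.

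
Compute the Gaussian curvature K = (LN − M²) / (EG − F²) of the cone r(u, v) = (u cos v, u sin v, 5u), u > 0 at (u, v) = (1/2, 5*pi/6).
K = 0

Coefficients of the first fundamental form: E = 26, F = 0, G = u^2.
Coefficients of the second fundamental form: L = 0, M = 0, N = 5*sqrt(26)*u^2/(26*Abs(u)).
Assemble K = (LN − M²)/(EG − F²) = 0. At (u, v) = (1/2, 5*pi/6): K = 0.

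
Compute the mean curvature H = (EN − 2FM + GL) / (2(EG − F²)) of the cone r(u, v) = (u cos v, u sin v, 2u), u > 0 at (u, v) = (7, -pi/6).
H = sqrt(5)/35

With E = 5, F = 0, G = u^2, L = 0, M = 0, N = 2*sqrt(5)*u^2/(5*Abs(u)), assemble
  H = (EN − 2FM + GL) / (2(EG − F²)) = sqrt(5)/(5*Abs(u)).
At (u, v) = (7, -pi/6): H = sqrt(5)/35.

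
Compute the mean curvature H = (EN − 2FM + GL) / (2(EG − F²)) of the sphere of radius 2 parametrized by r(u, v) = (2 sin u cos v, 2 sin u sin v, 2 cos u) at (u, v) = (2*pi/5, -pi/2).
H = -1/2

With E = 4, F = 0, G = 4*sin(u)^2, L = -2*sin(u)/Abs(sin(u)), M = 0, N = -2*sin(u)^3/Abs(sin(u)), assemble
  H = (EN − 2FM + GL) / (2(EG − F²)) = -sin(u)/(2*Abs(sin(u))).
At (u, v) = (2*pi/5, -pi/2): H = -1/2.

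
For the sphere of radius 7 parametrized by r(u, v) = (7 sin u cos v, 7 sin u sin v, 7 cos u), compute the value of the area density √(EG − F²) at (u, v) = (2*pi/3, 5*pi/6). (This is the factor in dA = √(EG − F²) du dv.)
√(EG − F²)|_{(2*pi/3, 5*pi/6)} = 49*sqrt(3)/2

E = 49, F = 0, G = 49*sin(u)^2, so EG − F² = 2401*sin(u)^2. Taking the positive square root: √(EG − F²) = 49*Abs(sin(u)). At (u, v) = (2*pi/3, 5*pi/6): 49*sqrt(3)/2.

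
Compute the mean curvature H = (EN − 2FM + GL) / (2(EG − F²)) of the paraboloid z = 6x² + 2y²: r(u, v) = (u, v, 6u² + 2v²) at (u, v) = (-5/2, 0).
H = 1808*sqrt(901)/811801

With E = 144*u^2 + 1, F = 48*u*v, G = 16*v^2 + 1, L = 12/sqrt(144*u^2 + 16*v^2 + 1), M = 0, N = 4/sqrt(144*u^2 + 16*v^2 + 1), assemble
  H = (EN − 2FM + GL) / (2(EG − F²)) = 8*(36*u^2 + 12*v^2 + 1)/(144*u^2 + 16*v^2 + 1)^(3/2).
At (u, v) = (-5/2, 0): H = 1808*sqrt(901)/811801.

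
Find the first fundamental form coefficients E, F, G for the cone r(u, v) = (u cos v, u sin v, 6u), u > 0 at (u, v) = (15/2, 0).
E = 37;  F = 0;  G = 225/4

Partials: r_u = (cos(v), sin(v), 6), r_v = (-u*sin(v), u*cos(v), 0). As functions of (u, v):
  E = r_u · r_u = 37,
  F = r_u · r_v = 0,
  G = r_v · r_v = u^2.
Evaluating at (u, v) = (15/2, 0): E = 37, F = 0, G = 225/4.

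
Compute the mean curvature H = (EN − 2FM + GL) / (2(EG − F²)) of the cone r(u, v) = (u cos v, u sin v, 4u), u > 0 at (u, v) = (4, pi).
H = sqrt(17)/34

With E = 17, F = 0, G = u^2, L = 0, M = 0, N = 4*sqrt(17)*u^2/(17*Abs(u)), assemble
  H = (EN − 2FM + GL) / (2(EG − F²)) = 2*sqrt(17)/(17*Abs(u)).
At (u, v) = (4, pi): H = sqrt(17)/34.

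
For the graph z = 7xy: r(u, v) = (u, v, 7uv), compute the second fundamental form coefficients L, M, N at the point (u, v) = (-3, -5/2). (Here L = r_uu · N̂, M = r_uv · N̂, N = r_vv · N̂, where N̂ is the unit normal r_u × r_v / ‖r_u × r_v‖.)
L = 0;  M = 14*sqrt(2993)/2993;  N = 0

Compute the unit normal N̂(u, v) = (-7*v/sqrt(49*u^2 + 49*v^2 + 1), -7*u/sqrt(49*u^2 + 49*v^2 + 1), 1/sqrt(49*u^2 + 49*v^2 + 1)), and the second partials r_uu, r_uv, r_vv. Take dot products:
  L(u, v) = r_uu · N̂ = 0,
  M(u, v) = r_uv · N̂ = 7/sqrt(49*u^2 + 49*v^2 + 1),
  N(u, v) = r_vv · N̂ = 0.
Evaluating at (u, v) = (-3, -5/2):
  L = 0, M = 14*sqrt(2993)/2993, N = 0.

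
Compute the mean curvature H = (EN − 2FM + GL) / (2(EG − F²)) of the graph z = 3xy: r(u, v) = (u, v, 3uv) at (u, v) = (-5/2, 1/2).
H = 135*sqrt(238)/28322

With E = 9*v^2 + 1, F = 9*u*v, G = 9*u^2 + 1, L = 0, M = 3/sqrt(9*u^2 + 9*v^2 + 1), N = 0, assemble
  H = (EN − 2FM + GL) / (2(EG − F²)) = -27*u*v/(9*u^2 + 9*v^2 + 1)^(3/2).
At (u, v) = (-5/2, 1/2): H = 135*sqrt(238)/28322.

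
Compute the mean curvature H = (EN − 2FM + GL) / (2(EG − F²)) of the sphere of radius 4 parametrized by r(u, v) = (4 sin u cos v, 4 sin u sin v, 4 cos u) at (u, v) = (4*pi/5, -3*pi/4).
H = -1/4

With E = 16, F = 0, G = 16*sin(u)^2, L = -4*sin(u)/Abs(sin(u)), M = 0, N = -4*sin(u)^3/Abs(sin(u)), assemble
  H = (EN − 2FM + GL) / (2(EG − F²)) = -sin(u)/(4*Abs(sin(u))).
At (u, v) = (4*pi/5, -3*pi/4): H = -1/4.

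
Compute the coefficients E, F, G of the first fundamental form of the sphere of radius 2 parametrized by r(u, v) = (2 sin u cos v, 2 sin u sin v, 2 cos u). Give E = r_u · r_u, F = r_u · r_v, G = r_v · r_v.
E = 4;  F = 0;  G = 4*sin(u)^2

Compute partials: r_u = (2*cos(u)*cos(v), 2*sin(v)*cos(u), -2*sin(u)), r_v = (-2*sin(u)*sin(v), 2*sin(u)*cos(v), 0). Then
  E = r_u · r_u = 4,
  F = r_u · r_v = 0,
  G = r_v · r_v = 4*sin(u)^2.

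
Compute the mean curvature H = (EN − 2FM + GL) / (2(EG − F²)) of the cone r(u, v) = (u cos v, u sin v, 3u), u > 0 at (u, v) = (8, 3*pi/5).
H = 3*sqrt(10)/160

With E = 10, F = 0, G = u^2, L = 0, M = 0, N = 3*sqrt(10)*u^2/(10*Abs(u)), assemble
  H = (EN − 2FM + GL) / (2(EG − F²)) = 3*sqrt(10)/(20*Abs(u)).
At (u, v) = (8, 3*pi/5): H = 3*sqrt(10)/160.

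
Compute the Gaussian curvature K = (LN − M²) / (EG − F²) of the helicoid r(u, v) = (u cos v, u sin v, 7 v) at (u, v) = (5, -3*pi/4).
K = -49/5476

Coefficients of the first fundamental form: E = 1, F = 0, G = u^2 + 49.
Coefficients of the second fundamental form: L = 0, M = -7/sqrt(u^2 + 49), N = 0.
Assemble K = (LN − M²)/(EG − F²) = -49/(u^2 + 49)^2. At (u, v) = (5, -3*pi/4): K = -49/5476.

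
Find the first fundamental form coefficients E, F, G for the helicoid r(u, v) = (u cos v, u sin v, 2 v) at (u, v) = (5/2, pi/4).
E = 1;  F = 0;  G = 41/4

Partials: r_u = (cos(v), sin(v), 0), r_v = (-u*sin(v), u*cos(v), 2). As functions of (u, v):
  E = r_u · r_u = 1,
  F = r_u · r_v = 0,
  G = r_v · r_v = u^2 + 4.
Evaluating at (u, v) = (5/2, pi/4): E = 1, F = 0, G = 41/4.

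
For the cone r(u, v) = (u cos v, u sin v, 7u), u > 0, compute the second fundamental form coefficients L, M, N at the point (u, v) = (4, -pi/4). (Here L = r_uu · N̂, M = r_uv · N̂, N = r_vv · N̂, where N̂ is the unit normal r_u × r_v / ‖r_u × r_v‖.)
L = 0;  M = 0;  N = 14*sqrt(2)/5

Compute the unit normal N̂(u, v) = (-7*sqrt(2)*u*cos(v)/(10*Abs(u)), -7*sqrt(2)*u*sin(v)/(10*Abs(u)), sqrt(2)*u/(10*Abs(u))), and the second partials r_uu, r_uv, r_vv. Take dot products:
  L(u, v) = r_uu · N̂ = 0,
  M(u, v) = r_uv · N̂ = 0,
  N(u, v) = r_vv · N̂ = 7*sqrt(2)*u^2/(10*Abs(u)).
Evaluating at (u, v) = (4, -pi/4):
  L = 0, M = 0, N = 14*sqrt(2)/5.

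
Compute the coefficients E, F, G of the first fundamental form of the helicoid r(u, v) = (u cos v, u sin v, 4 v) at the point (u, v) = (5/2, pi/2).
E = 1;  F = 0;  G = 89/4

Partials: r_u = (cos(v), sin(v), 0), r_v = (-u*sin(v), u*cos(v), 4). As functions of (u, v):
  E = r_u · r_u = 1,
  F = r_u · r_v = 0,
  G = r_v · r_v = u^2 + 16.
Evaluating at (u, v) = (5/2, pi/2): E = 1, F = 0, G = 89/4.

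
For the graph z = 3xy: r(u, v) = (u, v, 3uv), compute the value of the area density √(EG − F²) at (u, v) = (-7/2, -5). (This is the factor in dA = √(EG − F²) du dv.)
√(EG − F²)|_{(-7/2, -5)} = sqrt(1345)/2

E = 9*v^2 + 1, F = 9*u*v, G = 9*u^2 + 1, so EG − F² = 9*u^2 + 9*v^2 + 1. Taking the positive square root: √(EG − F²) = sqrt(9*u^2 + 9*v^2 + 1). At (u, v) = (-7/2, -5): sqrt(1345)/2.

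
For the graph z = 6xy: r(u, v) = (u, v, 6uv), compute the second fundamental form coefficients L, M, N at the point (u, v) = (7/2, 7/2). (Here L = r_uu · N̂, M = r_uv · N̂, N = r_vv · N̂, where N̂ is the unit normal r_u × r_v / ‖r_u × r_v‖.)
L = 0;  M = 6*sqrt(883)/883;  N = 0

Compute the unit normal N̂(u, v) = (-6*v/sqrt(36*u^2 + 36*v^2 + 1), -6*u/sqrt(36*u^2 + 36*v^2 + 1), 1/sqrt(36*u^2 + 36*v^2 + 1)), and the second partials r_uu, r_uv, r_vv. Take dot products:
  L(u, v) = r_uu · N̂ = 0,
  M(u, v) = r_uv · N̂ = 6/sqrt(36*u^2 + 36*v^2 + 1),
  N(u, v) = r_vv · N̂ = 0.
Evaluating at (u, v) = (7/2, 7/2):
  L = 0, M = 6*sqrt(883)/883, N = 0.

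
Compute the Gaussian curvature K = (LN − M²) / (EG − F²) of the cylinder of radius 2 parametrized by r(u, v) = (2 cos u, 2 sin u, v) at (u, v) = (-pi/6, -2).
K = 0

Coefficients of the first fundamental form: E = 4, F = 0, G = 1.
Coefficients of the second fundamental form: L = -2, M = 0, N = 0.
Assemble K = (LN − M²)/(EG − F²) = 0. At (u, v) = (-pi/6, -2): K = 0.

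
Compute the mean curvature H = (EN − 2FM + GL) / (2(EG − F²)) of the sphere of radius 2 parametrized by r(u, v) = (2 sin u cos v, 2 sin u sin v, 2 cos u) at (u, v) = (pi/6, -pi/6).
H = -1/2

With E = 4, F = 0, G = 4*sin(u)^2, L = -2*sin(u)/Abs(sin(u)), M = 0, N = -2*sin(u)^3/Abs(sin(u)), assemble
  H = (EN − 2FM + GL) / (2(EG − F²)) = -sin(u)/(2*Abs(sin(u))).
At (u, v) = (pi/6, -pi/6): H = -1/2.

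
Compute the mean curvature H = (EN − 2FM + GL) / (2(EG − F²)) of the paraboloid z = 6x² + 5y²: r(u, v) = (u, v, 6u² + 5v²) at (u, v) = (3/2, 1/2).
H = 1781*sqrt(14)/24500

With E = 144*u^2 + 1, F = 120*u*v, G = 100*v^2 + 1, L = 12/sqrt(144*u^2 + 100*v^2 + 1), M = 0, N = 10/sqrt(144*u^2 + 100*v^2 + 1), assemble
  H = (EN − 2FM + GL) / (2(EG − F²)) = (720*u^2 + 600*v^2 + 11)/(144*u^2 + 100*v^2 + 1)^(3/2).
At (u, v) = (3/2, 1/2): H = 1781*sqrt(14)/24500.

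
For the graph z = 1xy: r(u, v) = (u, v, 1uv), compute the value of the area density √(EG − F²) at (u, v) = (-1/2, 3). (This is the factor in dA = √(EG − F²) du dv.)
√(EG − F²)|_{(-1/2, 3)} = sqrt(41)/2

E = v^2 + 1, F = u*v, G = u^2 + 1, so EG − F² = u^2 + v^2 + 1. Taking the positive square root: √(EG − F²) = sqrt(u^2 + v^2 + 1). At (u, v) = (-1/2, 3): sqrt(41)/2.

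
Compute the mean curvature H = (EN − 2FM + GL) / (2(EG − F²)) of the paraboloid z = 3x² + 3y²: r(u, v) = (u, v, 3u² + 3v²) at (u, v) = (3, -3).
H = 1950*sqrt(649)/421201

With E = 36*u^2 + 1, F = 36*u*v, G = 36*v^2 + 1, L = 6/sqrt(36*u^2 + 36*v^2 + 1), M = 0, N = 6/sqrt(36*u^2 + 36*v^2 + 1), assemble
  H = (EN − 2FM + GL) / (2(EG − F²)) = 6*(18*u^2 + 18*v^2 + 1)/(36*u^2 + 36*v^2 + 1)^(3/2).
At (u, v) = (3, -3): H = 1950*sqrt(649)/421201.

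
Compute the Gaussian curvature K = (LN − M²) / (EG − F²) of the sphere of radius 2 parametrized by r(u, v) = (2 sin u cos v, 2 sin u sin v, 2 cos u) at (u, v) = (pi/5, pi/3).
K = 1/4

Coefficients of the first fundamental form: E = 4, F = 0, G = 4*sin(u)^2.
Coefficients of the second fundamental form: L = -2*sin(u)/Abs(sin(u)), M = 0, N = -2*sin(u)^3/Abs(sin(u)).
Assemble K = (LN − M²)/(EG − F²) = 1/4. At (u, v) = (pi/5, pi/3): K = 1/4.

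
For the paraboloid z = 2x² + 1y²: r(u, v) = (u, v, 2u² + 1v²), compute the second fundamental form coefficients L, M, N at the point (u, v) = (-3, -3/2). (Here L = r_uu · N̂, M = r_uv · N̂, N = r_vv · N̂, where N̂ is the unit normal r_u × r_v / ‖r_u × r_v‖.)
L = 2*sqrt(154)/77;  M = 0;  N = sqrt(154)/77

Compute the unit normal N̂(u, v) = (-4*u/sqrt(16*u^2 + 4*v^2 + 1), -2*v/sqrt(16*u^2 + 4*v^2 + 1), 1/sqrt(16*u^2 + 4*v^2 + 1)), and the second partials r_uu, r_uv, r_vv. Take dot products:
  L(u, v) = r_uu · N̂ = 4/sqrt(16*u^2 + 4*v^2 + 1),
  M(u, v) = r_uv · N̂ = 0,
  N(u, v) = r_vv · N̂ = 2/sqrt(16*u^2 + 4*v^2 + 1).
Evaluating at (u, v) = (-3, -3/2):
  L = 2*sqrt(154)/77, M = 0, N = sqrt(154)/77.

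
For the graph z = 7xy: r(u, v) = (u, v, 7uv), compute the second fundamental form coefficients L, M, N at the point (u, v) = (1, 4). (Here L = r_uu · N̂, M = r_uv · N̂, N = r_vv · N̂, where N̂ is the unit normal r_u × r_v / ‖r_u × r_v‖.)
L = 0;  M = 7*sqrt(834)/834;  N = 0

Compute the unit normal N̂(u, v) = (-7*v/sqrt(49*u^2 + 49*v^2 + 1), -7*u/sqrt(49*u^2 + 49*v^2 + 1), 1/sqrt(49*u^2 + 49*v^2 + 1)), and the second partials r_uu, r_uv, r_vv. Take dot products:
  L(u, v) = r_uu · N̂ = 0,
  M(u, v) = r_uv · N̂ = 7/sqrt(49*u^2 + 49*v^2 + 1),
  N(u, v) = r_vv · N̂ = 0.
Evaluating at (u, v) = (1, 4):
  L = 0, M = 7*sqrt(834)/834, N = 0.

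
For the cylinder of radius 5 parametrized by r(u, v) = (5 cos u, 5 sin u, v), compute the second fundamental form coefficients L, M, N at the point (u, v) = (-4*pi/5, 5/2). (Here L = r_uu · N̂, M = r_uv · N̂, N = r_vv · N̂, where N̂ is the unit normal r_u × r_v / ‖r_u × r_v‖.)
L = -5;  M = 0;  N = 0

Compute the unit normal N̂(u, v) = (cos(u), sin(u), 0), and the second partials r_uu, r_uv, r_vv. Take dot products:
  L(u, v) = r_uu · N̂ = -5,
  M(u, v) = r_uv · N̂ = 0,
  N(u, v) = r_vv · N̂ = 0.
Evaluating at (u, v) = (-4*pi/5, 5/2):
  L = -5, M = 0, N = 0.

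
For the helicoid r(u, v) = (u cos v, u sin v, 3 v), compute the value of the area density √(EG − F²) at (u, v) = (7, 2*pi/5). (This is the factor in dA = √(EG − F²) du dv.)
√(EG − F²)|_{(7, 2*pi/5)} = sqrt(58)

E = 1, F = 0, G = u^2 + 9, so EG − F² = u^2 + 9. Taking the positive square root: √(EG − F²) = sqrt(u^2 + 9). At (u, v) = (7, 2*pi/5): sqrt(58).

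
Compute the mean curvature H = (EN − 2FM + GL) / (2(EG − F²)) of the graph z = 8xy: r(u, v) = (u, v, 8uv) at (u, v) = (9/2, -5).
H = 11520*sqrt(2897)/8392609

With E = 64*v^2 + 1, F = 64*u*v, G = 64*u^2 + 1, L = 0, M = 8/sqrt(64*u^2 + 64*v^2 + 1), N = 0, assemble
  H = (EN − 2FM + GL) / (2(EG − F²)) = -512*u*v/(64*u^2 + 64*v^2 + 1)^(3/2).
At (u, v) = (9/2, -5): H = 11520*sqrt(2897)/8392609.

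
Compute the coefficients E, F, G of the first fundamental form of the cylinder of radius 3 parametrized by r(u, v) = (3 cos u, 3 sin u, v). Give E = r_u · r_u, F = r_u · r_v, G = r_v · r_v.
E = 9;  F = 0;  G = 1

Compute partials: r_u = (-3*sin(u), 3*cos(u), 0), r_v = (0, 0, 1). Then
  E = r_u · r_u = 9,
  F = r_u · r_v = 0,
  G = r_v · r_v = 1.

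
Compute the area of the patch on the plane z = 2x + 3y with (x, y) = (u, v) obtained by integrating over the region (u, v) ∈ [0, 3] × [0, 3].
Area = 9*sqrt(14)

Area = ∫∫ √(EG − F²) du dv with √(EG − F²) = sqrt(14). Integrating over [0, 3] × [0, 3] gives 9*sqrt(14).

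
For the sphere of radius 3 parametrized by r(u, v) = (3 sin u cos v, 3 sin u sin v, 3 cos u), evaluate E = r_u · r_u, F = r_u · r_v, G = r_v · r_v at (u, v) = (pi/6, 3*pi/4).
E = 9;  F = 0;  G = 9/4

Partials: r_u = (3*cos(u)*cos(v), 3*sin(v)*cos(u), -3*sin(u)), r_v = (-3*sin(u)*sin(v), 3*sin(u)*cos(v), 0). As functions of (u, v):
  E = r_u · r_u = 9,
  F = r_u · r_v = 0,
  G = r_v · r_v = 9*sin(u)^2.
Evaluating at (u, v) = (pi/6, 3*pi/4): E = 9, F = 0, G = 9/4.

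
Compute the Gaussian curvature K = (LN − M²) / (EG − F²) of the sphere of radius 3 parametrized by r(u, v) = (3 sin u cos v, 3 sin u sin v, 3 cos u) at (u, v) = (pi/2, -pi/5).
K = 1/9

Coefficients of the first fundamental form: E = 9, F = 0, G = 9*sin(u)^2.
Coefficients of the second fundamental form: L = -3*sin(u)/Abs(sin(u)), M = 0, N = -3*sin(u)^3/Abs(sin(u)).
Assemble K = (LN − M²)/(EG − F²) = 1/9. At (u, v) = (pi/2, -pi/5): K = 1/9.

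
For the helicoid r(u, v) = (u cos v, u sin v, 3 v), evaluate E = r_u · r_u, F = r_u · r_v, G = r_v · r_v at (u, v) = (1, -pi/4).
E = 1;  F = 0;  G = 10

Partials: r_u = (cos(v), sin(v), 0), r_v = (-u*sin(v), u*cos(v), 3). As functions of (u, v):
  E = r_u · r_u = 1,
  F = r_u · r_v = 0,
  G = r_v · r_v = u^2 + 9.
Evaluating at (u, v) = (1, -pi/4): E = 1, F = 0, G = 10.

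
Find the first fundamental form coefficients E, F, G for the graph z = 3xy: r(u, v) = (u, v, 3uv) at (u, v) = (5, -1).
E = 10;  F = -45;  G = 226

Partials: r_u = (1, 0, 3*v), r_v = (0, 1, 3*u). As functions of (u, v):
  E = r_u · r_u = 9*v^2 + 1,
  F = r_u · r_v = 9*u*v,
  G = r_v · r_v = 9*u^2 + 1.
Evaluating at (u, v) = (5, -1): E = 10, F = -45, G = 226.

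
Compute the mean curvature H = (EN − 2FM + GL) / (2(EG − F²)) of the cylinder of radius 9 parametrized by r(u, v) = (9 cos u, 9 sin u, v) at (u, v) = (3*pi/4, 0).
H = -1/18

With E = 81, F = 0, G = 1, L = -9, M = 0, N = 0, assemble
  H = (EN − 2FM + GL) / (2(EG − F²)) = -1/18.
At (u, v) = (3*pi/4, 0): H = -1/18.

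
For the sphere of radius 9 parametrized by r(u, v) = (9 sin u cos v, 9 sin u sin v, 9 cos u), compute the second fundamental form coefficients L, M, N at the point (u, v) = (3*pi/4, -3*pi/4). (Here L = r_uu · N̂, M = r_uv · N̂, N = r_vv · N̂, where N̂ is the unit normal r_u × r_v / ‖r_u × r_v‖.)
L = -9;  M = 0;  N = -9/2

Compute the unit normal N̂(u, v) = (sin(u)^2*cos(v)/Abs(sin(u)), sin(u)^2*sin(v)/Abs(sin(u)), sin(2*u)/(2*Abs(sin(u)))), and the second partials r_uu, r_uv, r_vv. Take dot products:
  L(u, v) = r_uu · N̂ = -9*sin(u)/Abs(sin(u)),
  M(u, v) = r_uv · N̂ = 0,
  N(u, v) = r_vv · N̂ = -9*sin(u)^3/Abs(sin(u)).
Evaluating at (u, v) = (3*pi/4, -3*pi/4):
  L = -9, M = 0, N = -9/2.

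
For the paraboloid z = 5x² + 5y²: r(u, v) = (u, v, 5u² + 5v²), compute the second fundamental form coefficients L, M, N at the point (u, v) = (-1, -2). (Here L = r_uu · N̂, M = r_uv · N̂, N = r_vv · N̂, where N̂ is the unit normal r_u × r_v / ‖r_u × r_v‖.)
L = 10*sqrt(501)/501;  M = 0;  N = 10*sqrt(501)/501

Compute the unit normal N̂(u, v) = (-10*u/sqrt(100*u^2 + 100*v^2 + 1), -10*v/sqrt(100*u^2 + 100*v^2 + 1), 1/sqrt(100*u^2 + 100*v^2 + 1)), and the second partials r_uu, r_uv, r_vv. Take dot products:
  L(u, v) = r_uu · N̂ = 10/sqrt(100*u^2 + 100*v^2 + 1),
  M(u, v) = r_uv · N̂ = 0,
  N(u, v) = r_vv · N̂ = 10/sqrt(100*u^2 + 100*v^2 + 1).
Evaluating at (u, v) = (-1, -2):
  L = 10*sqrt(501)/501, M = 0, N = 10*sqrt(501)/501.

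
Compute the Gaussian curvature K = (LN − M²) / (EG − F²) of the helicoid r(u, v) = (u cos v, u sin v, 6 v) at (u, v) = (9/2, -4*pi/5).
K = -64/5625

Coefficients of the first fundamental form: E = 1, F = 0, G = u^2 + 36.
Coefficients of the second fundamental form: L = 0, M = -6/sqrt(u^2 + 36), N = 0.
Assemble K = (LN − M²)/(EG − F²) = -36/(u^2 + 36)^2. At (u, v) = (9/2, -4*pi/5): K = -64/5625.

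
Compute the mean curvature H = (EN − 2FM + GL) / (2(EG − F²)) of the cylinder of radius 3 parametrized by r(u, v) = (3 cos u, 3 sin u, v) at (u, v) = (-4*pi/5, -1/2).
H = -1/6

With E = 9, F = 0, G = 1, L = -3, M = 0, N = 0, assemble
  H = (EN − 2FM + GL) / (2(EG − F²)) = -1/6.
At (u, v) = (-4*pi/5, -1/2): H = -1/6.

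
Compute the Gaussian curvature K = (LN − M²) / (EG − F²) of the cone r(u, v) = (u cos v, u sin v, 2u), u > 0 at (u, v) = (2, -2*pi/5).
K = 0

Coefficients of the first fundamental form: E = 5, F = 0, G = u^2.
Coefficients of the second fundamental form: L = 0, M = 0, N = 2*sqrt(5)*u^2/(5*Abs(u)).
Assemble K = (LN − M²)/(EG − F²) = 0. At (u, v) = (2, -2*pi/5): K = 0.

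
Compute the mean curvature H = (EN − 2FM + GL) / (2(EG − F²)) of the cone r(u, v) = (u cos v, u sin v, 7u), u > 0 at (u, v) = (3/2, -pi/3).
H = 7*sqrt(2)/30

With E = 50, F = 0, G = u^2, L = 0, M = 0, N = 7*sqrt(2)*u^2/(10*Abs(u)), assemble
  H = (EN − 2FM + GL) / (2(EG − F²)) = 7*sqrt(2)/(20*Abs(u)).
At (u, v) = (3/2, -pi/3): H = 7*sqrt(2)/30.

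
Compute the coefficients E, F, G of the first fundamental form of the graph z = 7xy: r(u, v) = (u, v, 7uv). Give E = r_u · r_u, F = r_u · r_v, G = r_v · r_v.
E = 49*v^2 + 1;  F = 49*u*v;  G = 49*u^2 + 1

Compute partials: r_u = (1, 0, 7*v), r_v = (0, 1, 7*u). Then
  E = r_u · r_u = 49*v^2 + 1,
  F = r_u · r_v = 49*u*v,
  G = r_v · r_v = 49*u^2 + 1.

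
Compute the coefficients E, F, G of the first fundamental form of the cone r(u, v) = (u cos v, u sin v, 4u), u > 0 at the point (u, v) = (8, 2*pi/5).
E = 17;  F = 0;  G = 64

Partials: r_u = (cos(v), sin(v), 4), r_v = (-u*sin(v), u*cos(v), 0). As functions of (u, v):
  E = r_u · r_u = 17,
  F = r_u · r_v = 0,
  G = r_v · r_v = u^2.
Evaluating at (u, v) = (8, 2*pi/5): E = 17, F = 0, G = 64.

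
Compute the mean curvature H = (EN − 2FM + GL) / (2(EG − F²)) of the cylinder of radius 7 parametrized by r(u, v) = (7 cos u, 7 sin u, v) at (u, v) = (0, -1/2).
H = -1/14

With E = 49, F = 0, G = 1, L = -7, M = 0, N = 0, assemble
  H = (EN − 2FM + GL) / (2(EG − F²)) = -1/14.
At (u, v) = (0, -1/2): H = -1/14.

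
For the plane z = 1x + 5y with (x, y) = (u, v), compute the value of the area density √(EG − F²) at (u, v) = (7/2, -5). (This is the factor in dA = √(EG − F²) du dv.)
√(EG − F²)|_{(7/2, -5)} = 3*sqrt(3)

E = 2, F = 5, G = 26, so EG − F² = 27. Taking the positive square root: √(EG − F²) = 3*sqrt(3). At (u, v) = (7/2, -5): 3*sqrt(3).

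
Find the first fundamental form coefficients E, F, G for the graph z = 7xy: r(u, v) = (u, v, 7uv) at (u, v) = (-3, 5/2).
E = 1229/4;  F = -735/2;  G = 442

Partials: r_u = (1, 0, 7*v), r_v = (0, 1, 7*u). As functions of (u, v):
  E = r_u · r_u = 49*v^2 + 1,
  F = r_u · r_v = 49*u*v,
  G = r_v · r_v = 49*u^2 + 1.
Evaluating at (u, v) = (-3, 5/2): E = 1229/4, F = -735/2, G = 442.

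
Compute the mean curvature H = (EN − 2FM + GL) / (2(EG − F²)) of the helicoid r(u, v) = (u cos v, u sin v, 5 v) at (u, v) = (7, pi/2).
H = 0

With E = 1, F = 0, G = u^2 + 25, L = 0, M = -5/sqrt(u^2 + 25), N = 0, assemble
  H = (EN − 2FM + GL) / (2(EG − F²)) = 0.
At (u, v) = (7, pi/2): H = 0.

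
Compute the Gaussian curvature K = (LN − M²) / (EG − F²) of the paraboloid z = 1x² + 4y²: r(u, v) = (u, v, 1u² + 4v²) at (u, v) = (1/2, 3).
K = 4/83521

Coefficients of the first fundamental form: E = 4*u^2 + 1, F = 16*u*v, G = 64*v^2 + 1.
Coefficients of the second fundamental form: L = 2/sqrt(4*u^2 + 64*v^2 + 1), M = 0, N = 8/sqrt(4*u^2 + 64*v^2 + 1).
Assemble K = (LN − M²)/(EG − F²) = 16/(16*u^4 + 512*u^2*v^2 + 8*u^2 + 4096*v^4 + 128*v^2 + 1). At (u, v) = (1/2, 3): K = 4/83521.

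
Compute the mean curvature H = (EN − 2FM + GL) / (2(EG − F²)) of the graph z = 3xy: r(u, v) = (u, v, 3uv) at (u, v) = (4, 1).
H = -27*sqrt(154)/5929

With E = 9*v^2 + 1, F = 9*u*v, G = 9*u^2 + 1, L = 0, M = 3/sqrt(9*u^2 + 9*v^2 + 1), N = 0, assemble
  H = (EN − 2FM + GL) / (2(EG − F²)) = -27*u*v/(9*u^2 + 9*v^2 + 1)^(3/2).
At (u, v) = (4, 1): H = -27*sqrt(154)/5929.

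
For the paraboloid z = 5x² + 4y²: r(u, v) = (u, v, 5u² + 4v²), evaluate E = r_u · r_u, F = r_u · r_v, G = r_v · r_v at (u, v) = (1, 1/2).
E = 101;  F = 40;  G = 17

Partials: r_u = (1, 0, 10*u), r_v = (0, 1, 8*v). As functions of (u, v):
  E = r_u · r_u = 100*u^2 + 1,
  F = r_u · r_v = 80*u*v,
  G = r_v · r_v = 64*v^2 + 1.
Evaluating at (u, v) = (1, 1/2): E = 101, F = 40, G = 17.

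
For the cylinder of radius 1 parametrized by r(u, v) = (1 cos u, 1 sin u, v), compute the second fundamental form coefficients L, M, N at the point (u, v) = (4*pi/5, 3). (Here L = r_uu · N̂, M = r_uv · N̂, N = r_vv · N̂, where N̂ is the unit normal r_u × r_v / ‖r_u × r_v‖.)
L = -1;  M = 0;  N = 0

Compute the unit normal N̂(u, v) = (cos(u), sin(u), 0), and the second partials r_uu, r_uv, r_vv. Take dot products:
  L(u, v) = r_uu · N̂ = -1,
  M(u, v) = r_uv · N̂ = 0,
  N(u, v) = r_vv · N̂ = 0.
Evaluating at (u, v) = (4*pi/5, 3):
  L = -1, M = 0, N = 0.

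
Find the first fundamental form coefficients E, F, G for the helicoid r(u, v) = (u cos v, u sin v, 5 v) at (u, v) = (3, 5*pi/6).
E = 1;  F = 0;  G = 34

Partials: r_u = (cos(v), sin(v), 0), r_v = (-u*sin(v), u*cos(v), 5). As functions of (u, v):
  E = r_u · r_u = 1,
  F = r_u · r_v = 0,
  G = r_v · r_v = u^2 + 25.
Evaluating at (u, v) = (3, 5*pi/6): E = 1, F = 0, G = 34.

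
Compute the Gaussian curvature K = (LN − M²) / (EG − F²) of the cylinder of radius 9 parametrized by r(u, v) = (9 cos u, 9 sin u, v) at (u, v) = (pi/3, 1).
K = 0

Coefficients of the first fundamental form: E = 81, F = 0, G = 1.
Coefficients of the second fundamental form: L = -9, M = 0, N = 0.
Assemble K = (LN − M²)/(EG − F²) = 0. At (u, v) = (pi/3, 1): K = 0.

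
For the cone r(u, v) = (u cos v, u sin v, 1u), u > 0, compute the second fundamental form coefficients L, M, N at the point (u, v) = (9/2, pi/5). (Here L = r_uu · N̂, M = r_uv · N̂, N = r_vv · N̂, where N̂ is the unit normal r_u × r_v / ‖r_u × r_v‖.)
L = 0;  M = 0;  N = 9*sqrt(2)/4

Compute the unit normal N̂(u, v) = (-sqrt(2)*u*cos(v)/(2*Abs(u)), -sqrt(2)*u*sin(v)/(2*Abs(u)), sqrt(2)*u/(2*Abs(u))), and the second partials r_uu, r_uv, r_vv. Take dot products:
  L(u, v) = r_uu · N̂ = 0,
  M(u, v) = r_uv · N̂ = 0,
  N(u, v) = r_vv · N̂ = sqrt(2)*u^2/(2*Abs(u)).
Evaluating at (u, v) = (9/2, pi/5):
  L = 0, M = 0, N = 9*sqrt(2)/4.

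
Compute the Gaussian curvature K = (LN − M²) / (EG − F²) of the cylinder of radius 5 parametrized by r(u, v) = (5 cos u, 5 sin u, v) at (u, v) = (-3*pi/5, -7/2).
K = 0

Coefficients of the first fundamental form: E = 25, F = 0, G = 1.
Coefficients of the second fundamental form: L = -5, M = 0, N = 0.
Assemble K = (LN − M²)/(EG − F²) = 0. At (u, v) = (-3*pi/5, -7/2): K = 0.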